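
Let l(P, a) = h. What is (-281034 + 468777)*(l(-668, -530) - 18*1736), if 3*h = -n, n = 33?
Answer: -5868658437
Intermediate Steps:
h = -11 (h = (-1*33)/3 = (⅓)*(-33) = -11)
l(P, a) = -11
(-281034 + 468777)*(l(-668, -530) - 18*1736) = (-281034 + 468777)*(-11 - 18*1736) = 187743*(-11 - 31248) = 187743*(-31259) = -5868658437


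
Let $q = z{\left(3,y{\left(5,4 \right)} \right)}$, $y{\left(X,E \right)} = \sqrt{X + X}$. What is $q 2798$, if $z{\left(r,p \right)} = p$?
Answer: $2798 \sqrt{10} \approx 8848.0$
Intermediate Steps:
$y{\left(X,E \right)} = \sqrt{2} \sqrt{X}$ ($y{\left(X,E \right)} = \sqrt{2 X} = \sqrt{2} \sqrt{X}$)
$q = \sqrt{10}$ ($q = \sqrt{2} \sqrt{5} = \sqrt{10} \approx 3.1623$)
$q 2798 = \sqrt{10} \cdot 2798 = 2798 \sqrt{10}$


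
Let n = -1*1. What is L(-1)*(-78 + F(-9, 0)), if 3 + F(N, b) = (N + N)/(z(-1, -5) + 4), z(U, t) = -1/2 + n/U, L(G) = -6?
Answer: 510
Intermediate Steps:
n = -1
z(U, t) = -½ - 1/U (z(U, t) = -1/2 - 1/U = -1*½ - 1/U = -½ - 1/U)
F(N, b) = -3 + 4*N/9 (F(N, b) = -3 + (N + N)/((½)*(-2 - 1*(-1))/(-1) + 4) = -3 + (2*N)/((½)*(-1)*(-2 + 1) + 4) = -3 + (2*N)/((½)*(-1)*(-1) + 4) = -3 + (2*N)/(½ + 4) = -3 + (2*N)/(9/2) = -3 + (2*N)*(2/9) = -3 + 4*N/9)
L(-1)*(-78 + F(-9, 0)) = -6*(-78 + (-3 + (4/9)*(-9))) = -6*(-78 + (-3 - 4)) = -6*(-78 - 7) = -6*(-85) = 510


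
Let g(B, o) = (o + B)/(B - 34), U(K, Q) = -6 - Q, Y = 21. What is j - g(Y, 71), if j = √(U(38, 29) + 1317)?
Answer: 92/13 + √1282 ≈ 42.882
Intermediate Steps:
g(B, o) = (B + o)/(-34 + B)
j = √1282 (j = √((-6 - 1*29) + 1317) = √((-6 - 29) + 1317) = √(-35 + 1317) = √1282 ≈ 35.805)
j - g(Y, 71) = √1282 - (21 + 71)/(-34 + 21) = √1282 - 92/(-13) = √1282 - (-1)*92/13 = √1282 - 1*(-92/13) = √1282 + 92/13 = 92/13 + √1282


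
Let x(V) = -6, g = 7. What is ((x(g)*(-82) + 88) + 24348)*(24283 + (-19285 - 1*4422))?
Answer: 14358528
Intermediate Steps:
((x(g)*(-82) + 88) + 24348)*(24283 + (-19285 - 1*4422)) = ((-6*(-82) + 88) + 24348)*(24283 + (-19285 - 1*4422)) = ((492 + 88) + 24348)*(24283 + (-19285 - 4422)) = (580 + 24348)*(24283 - 23707) = 24928*576 = 14358528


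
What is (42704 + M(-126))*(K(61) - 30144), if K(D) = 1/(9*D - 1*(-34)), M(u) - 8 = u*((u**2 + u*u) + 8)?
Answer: 69576115558648/583 ≈ 1.1934e+11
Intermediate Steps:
M(u) = 8 + u*(8 + 2*u**2) (M(u) = 8 + u*((u**2 + u*u) + 8) = 8 + u*((u**2 + u**2) + 8) = 8 + u*(2*u**2 + 8) = 8 + u*(8 + 2*u**2))
K(D) = 1/(34 + 9*D) (K(D) = 1/(9*D + 34) = 1/(34 + 9*D))
(42704 + M(-126))*(K(61) - 30144) = (42704 + (8 + 2*(-126)**3 + 8*(-126)))*(1/(34 + 9*61) - 30144) = (42704 + (8 + 2*(-2000376) - 1008))*(1/(34 + 549) - 30144) = (42704 + (8 - 4000752 - 1008))*(1/583 - 30144) = (42704 - 4001752)*(1/583 - 30144) = -3959048*(-17573951/583) = 69576115558648/583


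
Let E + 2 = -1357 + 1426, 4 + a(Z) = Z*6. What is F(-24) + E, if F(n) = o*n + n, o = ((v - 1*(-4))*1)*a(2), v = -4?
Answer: 43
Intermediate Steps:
a(Z) = -4 + 6*Z (a(Z) = -4 + Z*6 = -4 + 6*Z)
o = 0 (o = ((-4 - 1*(-4))*1)*(-4 + 6*2) = ((-4 + 4)*1)*(-4 + 12) = (0*1)*8 = 0*8 = 0)
F(n) = n (F(n) = 0*n + n = 0 + n = n)
E = 67 (E = -2 + (-1357 + 1426) = -2 + 69 = 67)
F(-24) + E = -24 + 67 = 43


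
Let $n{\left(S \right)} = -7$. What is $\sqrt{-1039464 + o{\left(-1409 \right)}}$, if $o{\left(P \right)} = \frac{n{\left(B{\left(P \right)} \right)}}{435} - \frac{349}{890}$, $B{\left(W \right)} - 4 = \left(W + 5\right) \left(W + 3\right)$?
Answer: $\frac{i \sqrt{6232010006458470}}{77430} \approx 1019.5 i$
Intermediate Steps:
$B{\left(W \right)} = 4 + \left(3 + W\right) \left(5 + W\right)$ ($B{\left(W \right)} = 4 + \left(W + 5\right) \left(W + 3\right) = 4 + \left(5 + W\right) \left(3 + W\right) = 4 + \left(3 + W\right) \left(5 + W\right)$)
$o{\left(P \right)} = - \frac{31609}{77430}$ ($o{\left(P \right)} = - \frac{7}{435} - \frac{349}{890} = - \frac{31609}{77430}$)
$\sqrt{-1039464 + o{\left(-1409 \right)}} = \sqrt{-1039464 - \frac{31609}{77430}} = \sqrt{- \frac{80485729129}{77430}} = \frac{i \sqrt{6232010006458470}}{77430}$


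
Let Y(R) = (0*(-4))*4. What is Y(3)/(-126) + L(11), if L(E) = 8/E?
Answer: 8/11 ≈ 0.72727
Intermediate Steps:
Y(R) = 0 (Y(R) = 0*4 = 0)
Y(3)/(-126) + L(11) = 0/(-126) + 8/11 = -1/126*0 + 8*(1/11) = 0 + 8/11 = 8/11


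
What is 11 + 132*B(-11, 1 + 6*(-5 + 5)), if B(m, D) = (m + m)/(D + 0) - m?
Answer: -1441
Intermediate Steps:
B(m, D) = -m + 2*m/D (B(m, D) = (2*m)/D - m = 2*m/D - m = -m + 2*m/D)
11 + 132*B(-11, 1 + 6*(-5 + 5)) = 11 + 132*(-11*(2 - (1 + 6*(-5 + 5)))/(1 + 6*(-5 + 5))) = 11 + 132*(-11*(2 - (1 + 6*0))/(1 + 6*0)) = 11 + 132*(-11*(2 - (1 + 0))/(1 + 0)) = 11 + 132*(-11*(2 - 1*1)/1) = 11 + 132*(-11*1*(2 - 1)) = 11 + 132*(-11*1*1) = 11 + 132*(-11) = 11 - 1452 = -1441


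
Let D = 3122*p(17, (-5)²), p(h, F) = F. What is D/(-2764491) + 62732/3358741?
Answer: -88727685638/9285209265831 ≈ -0.0095558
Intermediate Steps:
D = 78050 (D = 3122*(-5)² = 3122*25 = 78050)
D/(-2764491) + 62732/3358741 = 78050/(-2764491) + 62732/3358741 = 78050*(-1/2764491) + 62732*(1/3358741) = -78050/2764491 + 62732/3358741 = -88727685638/9285209265831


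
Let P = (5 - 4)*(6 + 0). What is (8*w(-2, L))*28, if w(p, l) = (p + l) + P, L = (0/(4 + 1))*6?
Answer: 896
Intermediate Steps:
P = 6 (P = 1*6 = 6)
L = 0 (L = (0/5)*6 = ((⅕)*0)*6 = 0*6 = 0)
w(p, l) = 6 + l + p (w(p, l) = (p + l) + 6 = (l + p) + 6 = 6 + l + p)
(8*w(-2, L))*28 = (8*(6 + 0 - 2))*28 = (8*4)*28 = 32*28 = 896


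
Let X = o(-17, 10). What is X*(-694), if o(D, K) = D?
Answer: 11798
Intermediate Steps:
X = -17
X*(-694) = -17*(-694) = 11798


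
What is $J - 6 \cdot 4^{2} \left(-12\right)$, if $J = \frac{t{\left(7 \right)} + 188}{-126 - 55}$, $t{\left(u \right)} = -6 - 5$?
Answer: $- \frac{203904}{181} \approx -1126.5$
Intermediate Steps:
$t{\left(u \right)} = -11$ ($t{\left(u \right)} = -6 - 5 = -11$)
$J = - \frac{177}{181}$ ($J = \frac{-11 + 188}{-126 - 55} = \frac{177}{-181} = 177 \left(- \frac{1}{181}\right) = - \frac{177}{181} \approx -0.9779$)
$J - 6 \cdot 4^{2} \left(-12\right) = - \frac{177 - 6 \cdot 4^{2} \left(-12\right)}{181} = - \frac{177 \left(-6\right) 16 \left(-12\right)}{181} = - \frac{177 \left(\left(-96\right) \left(-12\right)\right)}{181} = \left(- \frac{177}{181}\right) 1152 = - \frac{203904}{181}$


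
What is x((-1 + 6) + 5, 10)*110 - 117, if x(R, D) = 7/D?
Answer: -40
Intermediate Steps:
x((-1 + 6) + 5, 10)*110 - 117 = (7/10)*110 - 117 = 77 - 117 = -40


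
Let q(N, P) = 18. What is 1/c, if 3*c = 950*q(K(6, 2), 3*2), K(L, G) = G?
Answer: 1/5700 ≈ 0.00017544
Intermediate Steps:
c = 5700 (c = (950*18)/3 = (⅓)*17100 = 5700)
1/c = 1/5700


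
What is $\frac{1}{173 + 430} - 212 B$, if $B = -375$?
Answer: $\frac{47938501}{603} \approx 79500.0$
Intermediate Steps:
$\frac{1}{173 + 430} - 212 B = \frac{1}{173 + 430} - -79500 = \frac{1}{603} + 79500 = \frac{47938501}{603}$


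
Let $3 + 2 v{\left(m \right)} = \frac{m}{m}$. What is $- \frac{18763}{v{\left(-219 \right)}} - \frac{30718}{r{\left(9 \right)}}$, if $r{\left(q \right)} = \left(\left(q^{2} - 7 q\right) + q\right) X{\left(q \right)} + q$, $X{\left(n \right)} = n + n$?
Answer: $\frac{9256967}{495} \approx 18701.0$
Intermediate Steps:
$v{\left(m \right)} = -1$ ($v{\left(m \right)} = - \frac{3}{2} + \frac{m \frac{1}{m}}{2} = - \frac{3}{2} + \frac{1}{2} \cdot 1 = - \frac{3}{2} + \frac{1}{2} = -1$)
$X{\left(n \right)} = 2 n$
$r{\left(q \right)} = q + 2 q \left(q^{2} - 6 q\right)$ ($r{\left(q \right)} = \left(\left(q^{2} - 7 q\right) + q\right) 2 q + q = \left(q^{2} - 6 q\right) 2 q + q = 2 q \left(q^{2} - 6 q\right) + q = q + 2 q \left(q^{2} - 6 q\right)$)
$- \frac{18763}{v{\left(-219 \right)}} - \frac{30718}{r{\left(9 \right)}} = - \frac{18763}{-1} - \frac{30718}{9 \left(1 - 108 + 2 \cdot 9^{2}\right)} = \left(-18763\right) \left(-1\right) - \frac{30718}{9 \left(1 - 108 + 2 \cdot 81\right)} = 18763 - \frac{30718}{9 \left(1 - 108 + 162\right)} = 18763 - \frac{30718}{9 \cdot 55} = 18763 - \frac{30718}{495} = \frac{9256967}{495}$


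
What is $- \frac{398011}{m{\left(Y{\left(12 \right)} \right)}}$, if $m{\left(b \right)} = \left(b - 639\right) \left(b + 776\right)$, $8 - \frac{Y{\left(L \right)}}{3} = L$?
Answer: $\frac{398011}{497364} \approx 0.80024$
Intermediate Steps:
$Y{\left(L \right)} = 24 - 3 L$
$m{\left(b \right)} = \left(-639 + b\right) \left(776 + b\right)$
$- \frac{398011}{m{\left(Y{\left(12 \right)} \right)}} = - \frac{398011}{-495864 + \left(24 - 36\right)^{2} + 137 \left(24 - 36\right)} = - \frac{398011}{-495864 + \left(-12\right)^{2} + 137 \left(-12\right)} = - \frac{398011}{-495864 + 144 - 1644} = - \frac{398011}{-497364} = \left(-398011\right) \left(- \frac{1}{497364}\right) = \frac{398011}{497364}$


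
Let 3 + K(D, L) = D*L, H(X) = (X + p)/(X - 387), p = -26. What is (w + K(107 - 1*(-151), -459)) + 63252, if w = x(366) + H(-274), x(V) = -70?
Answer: -36515323/661 ≈ -55243.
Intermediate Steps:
H(X) = (-26 + X)/(-387 + X) (H(X) = (X - 26)/(X - 387) = (-26 + X)/(-387 + X))
K(D, L) = -3 + D*L
w = -45970/661 (w = -70 + (-26 - 274)/(-387 - 274) = -70 - 300/(-661) = -70 - 1/661*(-300) = -70 + 300/661 = -45970/661 ≈ -69.546)
(w + K(107 - 1*(-151), -459)) + 63252 = (-45970/661 + (-3 + (107 - 1*(-151))*(-459))) + 63252 = (-45970/661 + (-3 + (107 + 151)*(-459))) + 63252 = (-45970/661 + (-3 + 258*(-459))) + 63252 = (-45970/661 + (-3 - 118422)) + 63252 = (-45970/661 - 118425) + 63252 = -78324895/661 + 63252 = -36515323/661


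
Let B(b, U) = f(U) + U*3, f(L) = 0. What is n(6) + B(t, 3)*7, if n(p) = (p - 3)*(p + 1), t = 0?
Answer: 84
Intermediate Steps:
n(p) = (1 + p)*(-3 + p) (n(p) = (-3 + p)*(1 + p) = (1 + p)*(-3 + p))
B(b, U) = 3*U (B(b, U) = 0 + U*3 = 0 + 3*U = 3*U)
n(6) + B(t, 3)*7 = (-3 + 6² - 2*6) + (3*3)*7 = (-3 + 36 - 12) + 9*7 = 21 + 63 = 84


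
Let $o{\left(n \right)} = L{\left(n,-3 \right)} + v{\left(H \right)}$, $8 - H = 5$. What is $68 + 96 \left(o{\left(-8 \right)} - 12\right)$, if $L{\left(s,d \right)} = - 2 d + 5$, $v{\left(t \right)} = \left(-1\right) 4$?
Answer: $-412$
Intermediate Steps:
$H = 3$ ($H = 8 - 5 = 3$)
$v{\left(t \right)} = -4$
$L{\left(s,d \right)} = 5 - 2 d$
$o{\left(n \right)} = 7$ ($o{\left(n \right)} = \left(5 - -6\right) - 4 = \left(5 + 6\right) - 4 = 11 - 4 = 7$)
$68 + 96 \left(o{\left(-8 \right)} - 12\right) = 68 + 96 \left(7 - 12\right) = 68 + 96 \left(-5\right) = 68 - 480 = -412$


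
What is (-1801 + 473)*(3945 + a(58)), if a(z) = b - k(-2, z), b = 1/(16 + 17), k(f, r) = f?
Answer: -172974656/33 ≈ -5.2417e+6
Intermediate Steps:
b = 1/33 ≈ 0.030303
a(z) = 67/33 (a(z) = 1/33 - 1*(-2) = 1/33 + 2 = 67/33)
(-1801 + 473)*(3945 + a(58)) = (-1801 + 473)*(3945 + 67/33) = -1328*130252/33 = -172974656/33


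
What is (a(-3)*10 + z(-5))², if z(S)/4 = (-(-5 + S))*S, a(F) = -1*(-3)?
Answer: 28900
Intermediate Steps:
a(F) = 3
z(S) = 4*S*(5 - S) (z(S) = 4*((-(-5 + S))*S) = 4*((5 - S)*S) = 4*(S*(5 - S)) = 4*S*(5 - S))
(a(-3)*10 + z(-5))² = (3*10 + 4*(-5)*(5 - 1*(-5)))² = (30 + 4*(-5)*(5 + 5))² = (30 + 4*(-5)*10)² = (30 - 200)² = (-170)² = 28900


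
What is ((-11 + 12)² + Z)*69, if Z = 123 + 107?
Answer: 15939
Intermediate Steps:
Z = 230
((-11 + 12)² + Z)*69 = ((-11 + 12)² + 230)*69 = (1² + 230)*69 = (1 + 230)*69 = 231*69 = 15939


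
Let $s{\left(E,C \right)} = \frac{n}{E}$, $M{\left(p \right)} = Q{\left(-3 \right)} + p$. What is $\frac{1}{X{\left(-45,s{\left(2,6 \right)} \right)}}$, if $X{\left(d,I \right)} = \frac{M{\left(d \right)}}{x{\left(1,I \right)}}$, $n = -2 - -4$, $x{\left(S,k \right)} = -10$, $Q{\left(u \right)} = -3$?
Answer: $\frac{5}{24} \approx 0.20833$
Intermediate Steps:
$M{\left(p \right)} = -3 + p$
$n = 2$ ($n = -2 + 4 = 2$)
$s{\left(E,C \right)} = \frac{2}{E}$
$X{\left(d,I \right)} = \frac{3}{10} - \frac{d}{10}$ ($X{\left(d,I \right)} = \frac{-3 + d}{-10} = \left(-3 + d\right) \left(- \frac{1}{10}\right) = \frac{3}{10} - \frac{d}{10}$)
$\frac{1}{X{\left(-45,s{\left(2,6 \right)} \right)}} = \frac{1}{\frac{3}{10} - - \frac{9}{2}} = \frac{1}{\frac{3}{10} + \frac{9}{2}} = \frac{1}{\frac{24}{5}} = \frac{5}{24}$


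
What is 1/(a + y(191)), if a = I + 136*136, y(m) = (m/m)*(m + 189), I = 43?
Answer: 1/18919 ≈ 5.2857e-5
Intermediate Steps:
y(m) = 189 + m (y(m) = 1*(189 + m) = 189 + m)
a = 18539 (a = 43 + 136*136 = 43 + 18496 = 18539)
1/(a + y(191)) = 1/(18539 + (189 + 191)) = 1/(18539 + 380) = 1/18919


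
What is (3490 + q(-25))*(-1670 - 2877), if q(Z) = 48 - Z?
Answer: -16200961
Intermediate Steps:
(3490 + q(-25))*(-1670 - 2877) = (3490 + (48 - 1*(-25)))*(-1670 - 2877) = (3490 + (48 + 25))*(-4547) = (3490 + 73)*(-4547) = 3563*(-4547) = -16200961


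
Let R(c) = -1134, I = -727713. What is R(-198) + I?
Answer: -728847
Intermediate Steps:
R(-198) + I = -1134 - 727713 = -728847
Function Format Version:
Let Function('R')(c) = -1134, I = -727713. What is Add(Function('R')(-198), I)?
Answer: -728847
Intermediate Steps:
Add(Function('R')(-198), I) = Add(-1134, -727713) = -728847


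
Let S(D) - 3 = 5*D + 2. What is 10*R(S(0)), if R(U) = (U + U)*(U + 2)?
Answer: 700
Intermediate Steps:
S(D) = 5 + 5*D (S(D) = 3 + (5*D + 2) = 3 + (2 + 5*D) = 5 + 5*D)
R(U) = 2*U*(2 + U) (R(U) = (2*U)*(2 + U) = 2*U*(2 + U))
10*R(S(0)) = 10*(2*(5 + 5*0)*(2 + (5 + 5*0))) = 10*(2*(5 + 0)*(2 + (5 + 0))) = 10*(2*5*(2 + 5)) = 10*(2*5*7) = 10*70 = 700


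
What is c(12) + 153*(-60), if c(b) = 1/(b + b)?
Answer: -220319/24 ≈ -9180.0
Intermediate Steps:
c(b) = 1/(2*b)
c(12) + 153*(-60) = (½)/12 + 153*(-60) = (½)*(1/12) - 9180 = 1/24 - 9180 = -220319/24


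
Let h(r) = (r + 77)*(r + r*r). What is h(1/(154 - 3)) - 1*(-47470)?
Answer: 163438651426/3442951 ≈ 47471.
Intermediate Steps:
h(r) = (77 + r)*(r + r²)
h(1/(154 - 3)) - 1*(-47470) = (77 + (1/(154 - 3))² + 78/(154 - 3))/(154 - 3) - 1*(-47470) = (77 + (1/151)² + 78/151)/151 + 47470 = (77 + (1/151)² + 78*(1/151))/151 + 47470 = (77 + 1/22801 + 78/151)/151 + 47470 = (1/151)*(1767456/22801) + 47470 = 1767456/3442951 + 47470 = 163438651426/3442951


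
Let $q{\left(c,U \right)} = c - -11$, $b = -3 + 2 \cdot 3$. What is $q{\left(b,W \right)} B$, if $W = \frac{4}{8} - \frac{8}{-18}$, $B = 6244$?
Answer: $87416$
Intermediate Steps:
$b = 3$ ($b = -3 + 6 = 3$)
$W = \frac{17}{18}$ ($W = 4 \cdot \frac{1}{8} - - \frac{4}{9} = \frac{1}{2} + \frac{4}{9} = \frac{17}{18} \approx 0.94444$)
$q{\left(c,U \right)} = 11 + c$ ($q{\left(c,U \right)} = c + 11 = 11 + c$)
$q{\left(b,W \right)} B = \left(11 + 3\right) 6244 = 14 \cdot 6244 = 87416$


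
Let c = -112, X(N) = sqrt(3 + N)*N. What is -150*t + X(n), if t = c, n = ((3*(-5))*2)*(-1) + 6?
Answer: 16800 + 36*sqrt(39) ≈ 17025.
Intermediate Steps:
n = 36 (n = -15*2*(-1) + 6 = -30*(-1) + 6 = 30 + 6 = 36)
X(N) = N*sqrt(3 + N)
t = -112
-150*t + X(n) = -150*(-112) + 36*sqrt(3 + 36) = 16800 + 36*sqrt(39)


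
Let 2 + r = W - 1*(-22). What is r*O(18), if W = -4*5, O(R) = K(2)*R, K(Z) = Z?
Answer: 0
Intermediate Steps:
O(R) = 2*R
W = -20
r = 0 (r = -2 + (-20 - 1*(-22)) = -2 + (-20 + 22) = -2 + 2 = 0)
r*O(18) = 0*(2*18) = 0*36 = 0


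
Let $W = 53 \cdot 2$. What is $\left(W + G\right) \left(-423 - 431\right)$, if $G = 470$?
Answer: $-491904$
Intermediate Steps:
$W = 106$
$\left(W + G\right) \left(-423 - 431\right) = \left(106 + 470\right) \left(-423 - 431\right) = 576 \left(-854\right) = -491904$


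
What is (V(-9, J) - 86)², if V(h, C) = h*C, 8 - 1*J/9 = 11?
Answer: 24649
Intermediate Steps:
J = -27 (J = 72 - 9*11 = 72 - 99 = -27)
V(h, C) = C*h
(V(-9, J) - 86)² = (-27*(-9) - 86)² = (243 - 86)² = 157² = 24649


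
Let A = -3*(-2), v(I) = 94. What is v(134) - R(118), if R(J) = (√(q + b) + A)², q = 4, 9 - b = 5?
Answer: 50 - 24*√2 ≈ 16.059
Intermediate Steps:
b = 4 (b = 9 - 1*5 = 9 - 5 = 4)
A = 6
R(J) = (6 + 2*√2)² (R(J) = (√(4 + 4) + 6)² = (√8 + 6)² = (2*√2 + 6)² = (6 + 2*√2)²)
v(134) - R(118) = 94 - (44 + 24*√2) = 94 + (-44 - 24*√2) = 50 - 24*√2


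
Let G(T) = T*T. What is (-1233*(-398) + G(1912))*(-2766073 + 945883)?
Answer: -7547377790820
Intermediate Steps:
G(T) = T²
(-1233*(-398) + G(1912))*(-2766073 + 945883) = (-1233*(-398) + 1912²)*(-2766073 + 945883) = (490734 + 3655744)*(-1820190) = 4146478*(-1820190) = -7547377790820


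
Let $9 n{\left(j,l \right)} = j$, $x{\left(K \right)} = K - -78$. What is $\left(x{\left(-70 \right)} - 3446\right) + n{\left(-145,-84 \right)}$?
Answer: $- \frac{31087}{9} \approx -3454.1$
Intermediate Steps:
$x{\left(K \right)} = 78 + K$ ($x{\left(K \right)} = K + 78 = 78 + K$)
$n{\left(j,l \right)} = \frac{j}{9}$
$\left(x{\left(-70 \right)} - 3446\right) + n{\left(-145,-84 \right)} = \left(\left(78 - 70\right) - 3446\right) + \frac{1}{9} \left(-145\right) = \left(8 - 3446\right) - \frac{145}{9} = -3438 - \frac{145}{9} = - \frac{31087}{9}$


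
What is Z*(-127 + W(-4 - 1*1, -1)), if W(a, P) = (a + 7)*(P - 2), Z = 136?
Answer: -18088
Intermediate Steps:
W(a, P) = (-2 + P)*(7 + a) (W(a, P) = (7 + a)*(-2 + P) = (-2 + P)*(7 + a))
Z*(-127 + W(-4 - 1*1, -1)) = 136*(-127 + (-14 - 2*(-4 - 1*1) + 7*(-1) - (-4 - 1*1))) = 136*(-127 + (-14 - 2*(-4 - 1) - 7 - (-4 - 1))) = 136*(-127 + (-14 - 2*(-5) - 7 - 1*(-5))) = 136*(-127 + (-14 + 10 - 7 + 5)) = 136*(-127 - 6) = 136*(-133) = -18088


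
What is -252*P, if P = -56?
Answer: 14112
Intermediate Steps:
-252*P = -252*(-56) = 14112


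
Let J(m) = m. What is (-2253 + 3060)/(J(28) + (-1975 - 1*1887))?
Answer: -269/1278 ≈ -0.21049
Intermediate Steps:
(-2253 + 3060)/(J(28) + (-1975 - 1*1887)) = (-2253 + 3060)/(28 + (-1975 - 1*1887)) = 807/(28 + (-1975 - 1887)) = 807/(28 - 3862) = 807/(-3834) = 807*(-1/3834) = -269/1278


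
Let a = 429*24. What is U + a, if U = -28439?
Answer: -18143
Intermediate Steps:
a = 10296
U + a = -28439 + 10296 = -18143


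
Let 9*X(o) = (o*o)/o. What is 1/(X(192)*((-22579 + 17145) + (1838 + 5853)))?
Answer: 3/144448 ≈ 2.0769e-5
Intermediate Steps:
X(o) = o/9 (X(o) = ((o*o)/o)/9 = (o²/o)/9 = o/9)
1/(X(192)*((-22579 + 17145) + (1838 + 5853))) = 1/((((⅑)*192))*((-22579 + 17145) + (1838 + 5853))) = 1/((64/3)*(-5434 + 7691)) = (3/64)/2257 = (3/64)*(1/2257) = 3/144448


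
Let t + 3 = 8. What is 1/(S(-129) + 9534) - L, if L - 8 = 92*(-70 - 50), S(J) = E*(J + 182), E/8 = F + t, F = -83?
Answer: 259671215/23538 ≈ 11032.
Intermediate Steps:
t = 5 (t = -3 + 8 = 5)
E = -624 (E = 8*(-83 + 5) = 8*(-78) = -624)
S(J) = -113568 - 624*J (S(J) = -624*(J + 182) = -624*(182 + J) = -113568 - 624*J)
L = -11032 (L = 8 + 92*(-70 - 50) = 8 + 92*(-120) = 8 - 11040 = -11032)
1/(S(-129) + 9534) - L = 1/((-113568 - 624*(-129)) + 9534) - 1*(-11032) = 1/((-113568 + 80496) + 9534) + 11032 = 1/(-33072 + 9534) + 11032 = 1/(-23538) + 11032 = -1/23538 + 11032 = 259671215/23538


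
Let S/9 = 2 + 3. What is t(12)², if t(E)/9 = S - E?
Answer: 88209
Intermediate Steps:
S = 45 (S = 9*(2 + 3) = 9*5 = 45)
t(E) = 405 - 9*E (t(E) = 9*(45 - E) = 405 - 9*E)
t(12)² = (405 - 9*12)² = (405 - 108)² = 297² = 88209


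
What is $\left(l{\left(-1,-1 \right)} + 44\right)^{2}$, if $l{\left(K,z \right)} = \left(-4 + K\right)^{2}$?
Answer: $4761$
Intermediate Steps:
$\left(l{\left(-1,-1 \right)} + 44\right)^{2} = \left(\left(-4 - 1\right)^{2} + 44\right)^{2} = \left(\left(-5\right)^{2} + 44\right)^{2} = \left(25 + 44\right)^{2} = 69^{2} = 4761$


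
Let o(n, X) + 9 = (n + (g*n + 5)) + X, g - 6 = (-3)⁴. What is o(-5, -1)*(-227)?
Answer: 101015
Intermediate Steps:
g = 87 (g = 6 + (-3)⁴ = 6 + 81 = 87)
o(n, X) = -4 + X + 88*n (o(n, X) = -9 + ((n + (87*n + 5)) + X) = -9 + ((n + (5 + 87*n)) + X) = -9 + ((5 + 88*n) + X) = -9 + (5 + X + 88*n) = -4 + X + 88*n)
o(-5, -1)*(-227) = (-4 - 1 + 88*(-5))*(-227) = (-4 - 1 - 440)*(-227) = -445*(-227) = 101015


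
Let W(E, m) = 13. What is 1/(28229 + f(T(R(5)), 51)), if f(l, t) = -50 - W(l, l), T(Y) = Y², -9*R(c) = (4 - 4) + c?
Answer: 1/28166 ≈ 3.5504e-5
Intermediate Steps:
R(c) = -c/9 (R(c) = -((4 - 4) + c)/9 = -(0 + c)/9 = -c/9)
f(l, t) = -63 (f(l, t) = -50 - 1*13 = -50 - 13 = -63)
1/(28229 + f(T(R(5)), 51)) = 1/(28229 - 63) = 1/28166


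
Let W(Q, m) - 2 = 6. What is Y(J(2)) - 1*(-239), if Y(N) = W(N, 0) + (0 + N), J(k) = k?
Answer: 249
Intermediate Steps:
W(Q, m) = 8 (W(Q, m) = 2 + 6 = 8)
Y(N) = 8 + N (Y(N) = 8 + (0 + N) = 8 + N)
Y(J(2)) - 1*(-239) = (8 + 2) - 1*(-239) = 10 + 239 = 249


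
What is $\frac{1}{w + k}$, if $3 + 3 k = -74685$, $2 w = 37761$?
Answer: $- \frac{2}{12031} \approx -0.00016624$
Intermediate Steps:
$w = \frac{37761}{2}$ ($w = \frac{1}{2} \cdot 37761 = \frac{37761}{2} \approx 18881.0$)
$k = -24896$ ($k = -1 + \frac{1}{3} \left(-74685\right) = -1 - 24895 = -24896$)
$\frac{1}{w + k} = \frac{1}{\frac{37761}{2} - 24896} = \frac{1}{- \frac{12031}{2}} = - \frac{2}{12031}$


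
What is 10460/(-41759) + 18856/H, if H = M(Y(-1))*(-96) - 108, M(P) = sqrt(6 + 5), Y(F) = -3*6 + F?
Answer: 584039198/26015857 - 37712*sqrt(11)/1869 ≈ -44.472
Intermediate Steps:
Y(F) = -18 + F
M(P) = sqrt(11)
H = -108 - 96*sqrt(11) (H = sqrt(11)*(-96) - 108 = -96*sqrt(11) - 108 = -108 - 96*sqrt(11) ≈ -426.40)
10460/(-41759) + 18856/H = 10460/(-41759) + 18856/(-108 - 96*sqrt(11)) = 10460*(-1/41759) + 18856/(-108 - 96*sqrt(11)) = -10460/41759 + 18856/(-108 - 96*sqrt(11))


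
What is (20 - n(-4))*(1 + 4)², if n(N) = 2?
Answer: 450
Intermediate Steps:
(20 - n(-4))*(1 + 4)² = (20 - 1*2)*(1 + 4)² = (20 - 2)*5² = 18*25 = 450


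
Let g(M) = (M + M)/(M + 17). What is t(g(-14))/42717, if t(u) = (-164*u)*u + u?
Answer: -128660/384453 ≈ -0.33466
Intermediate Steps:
g(M) = 2*M/(17 + M) (g(M) = (2*M)/(17 + M) = 2*M/(17 + M))
t(u) = u - 164*u² (t(u) = -164*u² + u = u - 164*u²)
t(g(-14))/42717 = ((2*(-14)/(17 - 14))*(1 - 328*(-14)/(17 - 14)))/42717 = ((2*(-14)/3)*(1 - 328*(-14)/3))*(1/42717) = ((2*(-14)*(⅓))*(1 - 328*(-14)/3))*(1/42717) = -28*(1 - 164*(-28/3))/3*(1/42717) = -28*(1 + 4592/3)/3*(1/42717) = -28/3*4595/3*(1/42717) = -128660/9*1/42717 = -128660/384453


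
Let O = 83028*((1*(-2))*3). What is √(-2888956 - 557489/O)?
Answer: I*√19915440301896722/83028 ≈ 1699.7*I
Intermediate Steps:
O = -498168 (O = 83028*(-2*3) = 83028*(-6) = -498168)
√(-2888956 - 557489/O) = √(-2888956 - 557489/(-498168)) = √(-2888956 - 557489*(-1/498168)) = √(-2888956 + 557489/498168) = √(-1439184875119/498168) = I*√19915440301896722/83028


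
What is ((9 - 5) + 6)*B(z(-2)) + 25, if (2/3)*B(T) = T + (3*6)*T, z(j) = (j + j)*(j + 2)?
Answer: 25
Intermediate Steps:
z(j) = 2*j*(2 + j) (z(j) = (2*j)*(2 + j) = 2*j*(2 + j))
B(T) = 57*T/2 (B(T) = 3*(T + (3*6)*T)/2 = 3*(T + 18*T)/2 = 3*(19*T)/2 = 57*T/2)
((9 - 5) + 6)*B(z(-2)) + 25 = ((9 - 5) + 6)*(57*(2*(-2)*(2 - 2))/2) + 25 = (4 + 6)*(57*(2*(-2)*0)/2) + 25 = 10*((57/2)*0) + 25 = 10*0 + 25 = 0 + 25 = 25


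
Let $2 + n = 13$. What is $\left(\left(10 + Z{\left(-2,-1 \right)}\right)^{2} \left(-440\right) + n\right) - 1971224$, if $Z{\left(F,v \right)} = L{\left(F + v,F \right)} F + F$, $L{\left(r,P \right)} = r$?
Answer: $-2057453$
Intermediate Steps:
$n = 11$ ($n = -2 + 13 = 11$)
$Z{\left(F,v \right)} = F + F \left(F + v\right)$ ($Z{\left(F,v \right)} = \left(F + v\right) F + F = F \left(F + v\right) + F = F + F \left(F + v\right)$)
$\left(\left(10 + Z{\left(-2,-1 \right)}\right)^{2} \left(-440\right) + n\right) - 1971224 = \left(\left(10 - 2 \left(1 - 2 - 1\right)\right)^{2} \left(-440\right) + 11\right) - 1971224 = \left(\left(10 - -4\right)^{2} \left(-440\right) + 11\right) - 1971224 = \left(\left(10 + 4\right)^{2} \left(-440\right) + 11\right) - 1971224 = \left(14^{2} \left(-440\right) + 11\right) - 1971224 = \left(196 \left(-440\right) + 11\right) - 1971224 = \left(-86240 + 11\right) - 1971224 = -86229 - 1971224 = -2057453$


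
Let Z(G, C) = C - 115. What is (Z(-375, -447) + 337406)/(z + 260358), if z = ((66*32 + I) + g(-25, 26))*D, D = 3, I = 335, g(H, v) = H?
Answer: 84211/66906 ≈ 1.2586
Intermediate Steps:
Z(G, C) = -115 + C
z = 7266 (z = ((66*32 + 335) - 25)*3 = ((2112 + 335) - 25)*3 = (2447 - 25)*3 = 2422*3 = 7266)
(Z(-375, -447) + 337406)/(z + 260358) = ((-115 - 447) + 337406)/(7266 + 260358) = (-562 + 337406)/267624 = 336844*(1/267624) = 84211/66906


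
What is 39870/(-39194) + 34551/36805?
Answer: -56611728/721267585 ≈ -0.078489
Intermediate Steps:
39870/(-39194) + 34551/36805 = 39870*(-1/39194) + 34551*(1/36805) = -19935/19597 + 34551/36805 = -56611728/721267585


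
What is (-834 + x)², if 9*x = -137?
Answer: 58415449/81 ≈ 7.2118e+5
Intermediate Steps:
x = -137/9 (x = (⅑)*(-137) = -137/9 ≈ -15.222)
(-834 + x)² = (-834 - 137/9)² = (-7643/9)² = 58415449/81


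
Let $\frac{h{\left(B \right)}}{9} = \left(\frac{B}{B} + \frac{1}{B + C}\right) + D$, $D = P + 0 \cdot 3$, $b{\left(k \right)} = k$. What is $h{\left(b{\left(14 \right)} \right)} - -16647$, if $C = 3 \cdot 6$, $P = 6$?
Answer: $\frac{534729}{32} \approx 16710.0$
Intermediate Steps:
$C = 18$
$D = 6$ ($D = 6 + 0 \cdot 3 = 6 + 0 = 6$)
$h{\left(B \right)} = 63 + \frac{9}{18 + B}$ ($h{\left(B \right)} = 9 \left(\left(\frac{B}{B} + \frac{1}{B + 18}\right) + 6\right) = 9 \left(\left(1 + \frac{1}{18 + B}\right) + 6\right) = 9 \left(7 + \frac{1}{18 + B}\right) = 63 + \frac{9}{18 + B}$)
$h{\left(b{\left(14 \right)} \right)} - -16647 = \frac{9 \left(127 + 7 \cdot 14\right)}{18 + 14} - -16647 = \frac{9 \left(127 + 98\right)}{32} + 16647 = 9 \cdot \frac{1}{32} \cdot 225 + 16647 = \frac{2025}{32} + 16647 = \frac{534729}{32}$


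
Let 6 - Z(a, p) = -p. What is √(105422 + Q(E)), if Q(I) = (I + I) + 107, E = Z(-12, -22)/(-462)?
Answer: √5631136665/231 ≈ 324.85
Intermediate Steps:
Z(a, p) = 6 + p (Z(a, p) = 6 - (-1)*p = 6 + p)
E = 8/231 (E = (6 - 22)/(-462) = -16*(-1/462) = 8/231 ≈ 0.034632)
Q(I) = 107 + 2*I (Q(I) = 2*I + 107 = 107 + 2*I)
√(105422 + Q(E)) = √(105422 + (107 + 2*(8/231))) = √(105422 + (107 + 16/231)) = √(105422 + 24733/231) = √(24377215/231) = √5631136665/231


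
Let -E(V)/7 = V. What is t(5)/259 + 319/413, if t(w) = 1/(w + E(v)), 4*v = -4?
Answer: 141695/183372 ≈ 0.77272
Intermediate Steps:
v = -1 (v = (¼)*(-4) = -1)
E(V) = -7*V
t(w) = 1/(7 + w) (t(w) = 1/(w - 7*(-1)) = 1/(w + 7) = 1/(7 + w))
t(5)/259 + 319/413 = 1/((7 + 5)*259) + 319/413 = (1/259)/12 + 319*(1/413) = (1/12)*(1/259) + 319/413 = 1/3108 + 319/413 = 141695/183372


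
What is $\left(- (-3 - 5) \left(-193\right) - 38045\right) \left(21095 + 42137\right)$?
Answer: $-2503291648$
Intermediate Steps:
$\left(- (-3 - 5) \left(-193\right) - 38045\right) \left(21095 + 42137\right) = \left(\left(-1\right) \left(-8\right) \left(-193\right) - 38045\right) 63232 = \left(8 \left(-193\right) - 38045\right) 63232 = \left(-1544 - 38045\right) 63232 = \left(-39589\right) 63232 = -2503291648$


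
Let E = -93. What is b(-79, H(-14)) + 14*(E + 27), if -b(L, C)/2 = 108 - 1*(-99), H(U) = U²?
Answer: -1338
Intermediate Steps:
b(L, C) = -414 (b(L, C) = -2*(108 - 1*(-99)) = -2*(108 + 99) = -2*207 = -414)
b(-79, H(-14)) + 14*(E + 27) = -414 + 14*(-93 + 27) = -414 + 14*(-66) = -414 - 924 = -1338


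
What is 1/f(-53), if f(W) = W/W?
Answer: 1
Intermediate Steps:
f(W) = 1
1/f(-53) = 1/1 = 1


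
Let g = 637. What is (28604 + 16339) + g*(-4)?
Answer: 42395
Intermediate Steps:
(28604 + 16339) + g*(-4) = (28604 + 16339) + 637*(-4) = 44943 - 2548 = 42395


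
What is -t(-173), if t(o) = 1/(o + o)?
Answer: 1/346 ≈ 0.0028902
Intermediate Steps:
t(o) = 1/(2*o)
-t(-173) = -1/(2*(-173)) = -(-1)/(2*173) = -1*(-1/346) = 1/346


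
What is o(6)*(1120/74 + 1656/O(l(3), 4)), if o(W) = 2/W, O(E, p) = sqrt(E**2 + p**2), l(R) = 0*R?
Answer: 15878/111 ≈ 143.04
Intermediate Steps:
l(R) = 0
o(6)*(1120/74 + 1656/O(l(3), 4)) = (2/6)*(1120/74 + 1656/(sqrt(0**2 + 4**2))) = (2*(1/6))*(1120*(1/74) + 1656/(sqrt(0 + 16))) = (560/37 + 1656/(sqrt(16)))/3 = (560/37 + 1656/4)/3 = (560/37 + 1656*(1/4))/3 = (560/37 + 414)/3 = (1/3)*(15878/37) = 15878/111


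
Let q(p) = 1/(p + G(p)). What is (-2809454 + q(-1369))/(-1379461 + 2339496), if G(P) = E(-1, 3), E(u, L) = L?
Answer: -767542833/262281562 ≈ -2.9264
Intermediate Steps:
G(P) = 3
q(p) = 1/(3 + p) (q(p) = 1/(p + 3) = 1/(3 + p))
(-2809454 + q(-1369))/(-1379461 + 2339496) = (-2809454 + 1/(3 - 1369))/(-1379461 + 2339496) = (-2809454 + 1/(-1366))/960035 = (-2809454 - 1/1366)*(1/960035) = -3837714165/1366*1/960035 = -767542833/262281562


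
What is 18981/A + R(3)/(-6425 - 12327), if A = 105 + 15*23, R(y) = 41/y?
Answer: 59320927/1406400 ≈ 42.179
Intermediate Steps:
A = 450 (A = 105 + 345 = 450)
18981/A + R(3)/(-6425 - 12327) = 18981/450 + (41/3)/(-6425 - 12327) = 18981*(1/450) + (41*(⅓))/(-18752) = 2109/50 + (41/3)*(-1/18752) = 2109/50 - 41/56256 = 59320927/1406400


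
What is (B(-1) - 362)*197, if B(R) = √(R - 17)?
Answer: -71314 + 591*I*√2 ≈ -71314.0 + 835.8*I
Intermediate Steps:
B(R) = √(-17 + R)
(B(-1) - 362)*197 = (√(-17 - 1) - 362)*197 = (√(-18) - 362)*197 = (3*I*√2 - 362)*197 = (-362 + 3*I*√2)*197 = -71314 + 591*I*√2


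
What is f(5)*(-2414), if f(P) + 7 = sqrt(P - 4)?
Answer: 14484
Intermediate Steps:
f(P) = -7 + sqrt(-4 + P) (f(P) = -7 + sqrt(P - 4) = -7 + sqrt(-4 + P))
f(5)*(-2414) = (-7 + sqrt(-4 + 5))*(-2414) = (-7 + sqrt(1))*(-2414) = (-7 + 1)*(-2414) = -6*(-2414) = 14484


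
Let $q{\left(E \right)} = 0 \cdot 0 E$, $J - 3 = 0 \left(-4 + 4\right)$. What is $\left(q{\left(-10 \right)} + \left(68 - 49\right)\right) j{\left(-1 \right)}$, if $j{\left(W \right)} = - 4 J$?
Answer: $-228$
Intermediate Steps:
$J = 3$ ($J = 3 + 0 \left(-4 + 4\right) = 3 + 0 \cdot 0 = 3 + 0 = 3$)
$q{\left(E \right)} = 0$ ($q{\left(E \right)} = 0 E = 0$)
$j{\left(W \right)} = -12$ ($j{\left(W \right)} = \left(-4\right) 3 = -12$)
$\left(q{\left(-10 \right)} + \left(68 - 49\right)\right) j{\left(-1 \right)} = \left(0 + \left(68 - 49\right)\right) \left(-12\right) = \left(0 + 19\right) \left(-12\right) = 19 \left(-12\right) = -228$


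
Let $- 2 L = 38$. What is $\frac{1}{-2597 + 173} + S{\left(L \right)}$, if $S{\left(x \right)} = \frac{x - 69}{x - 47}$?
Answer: $\frac{1077}{808} \approx 1.3329$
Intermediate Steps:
$L = -19$ ($L = \left(- \frac{1}{2}\right) 38 = -19$)
$S{\left(x \right)} = \frac{-69 + x}{-47 + x}$
$\frac{1}{-2597 + 173} + S{\left(L \right)} = \frac{1}{-2597 + 173} + \frac{-69 - 19}{-47 - 19} = \frac{1}{-2424} + \frac{1}{-66} \left(-88\right) = - \frac{1}{2424} - - \frac{4}{3} = - \frac{1}{2424} + \frac{4}{3} = \frac{1077}{808}$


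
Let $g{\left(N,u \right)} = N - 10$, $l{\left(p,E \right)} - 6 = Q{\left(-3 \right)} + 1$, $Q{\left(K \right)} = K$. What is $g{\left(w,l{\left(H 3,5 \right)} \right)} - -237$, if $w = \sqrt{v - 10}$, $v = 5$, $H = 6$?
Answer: $227 + i \sqrt{5} \approx 227.0 + 2.2361 i$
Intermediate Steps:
$l{\left(p,E \right)} = 4$ ($l{\left(p,E \right)} = 6 + \left(-3 + 1\right) = 6 - 2 = 4$)
$w = i \sqrt{5}$ ($w = \sqrt{5 - 10} = \sqrt{-5} = i \sqrt{5} \approx 2.2361 i$)
$g{\left(N,u \right)} = -10 + N$ ($g{\left(N,u \right)} = N - 10 = -10 + N$)
$g{\left(w,l{\left(H 3,5 \right)} \right)} - -237 = \left(-10 + i \sqrt{5}\right) - -237 = \left(-10 + i \sqrt{5}\right) + 237 = 227 + i \sqrt{5}$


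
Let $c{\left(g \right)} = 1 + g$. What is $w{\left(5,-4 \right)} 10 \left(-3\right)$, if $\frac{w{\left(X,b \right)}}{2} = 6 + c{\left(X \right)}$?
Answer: $-720$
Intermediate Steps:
$w{\left(X,b \right)} = 14 + 2 X$ ($w{\left(X,b \right)} = 2 \left(6 + \left(1 + X\right)\right) = 2 \left(7 + X\right) = 14 + 2 X$)
$w{\left(5,-4 \right)} 10 \left(-3\right) = \left(14 + 2 \cdot 5\right) 10 \left(-3\right) = \left(14 + 10\right) 10 \left(-3\right) = 24 \cdot 10 \left(-3\right) = 240 \left(-3\right) = -720$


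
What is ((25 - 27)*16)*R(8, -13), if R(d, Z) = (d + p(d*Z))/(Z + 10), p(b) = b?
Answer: -1024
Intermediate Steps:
R(d, Z) = (d + Z*d)/(10 + Z) (R(d, Z) = (d + d*Z)/(Z + 10) = (d + Z*d)/(10 + Z))
((25 - 27)*16)*R(8, -13) = ((25 - 27)*16)*(8*(1 - 13)/(10 - 13)) = (-2*16)*(8*(-12)/(-3)) = -256*(-1)*(-12)/3 = -32*32 = -1024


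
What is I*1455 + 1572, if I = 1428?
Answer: 2079312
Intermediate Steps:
I*1455 + 1572 = 1428*1455 + 1572 = 2077740 + 1572 = 2079312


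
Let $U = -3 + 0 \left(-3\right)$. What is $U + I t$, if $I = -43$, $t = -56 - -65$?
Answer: $-390$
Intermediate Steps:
$U = -3$ ($U = -3 + 0 = -3$)
$t = 9$ ($t = -56 + 65 = 9$)
$U + I t = -3 - 387 = -390$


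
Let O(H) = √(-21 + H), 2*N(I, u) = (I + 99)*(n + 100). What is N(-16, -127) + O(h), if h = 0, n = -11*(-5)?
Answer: 12865/2 + I*√21 ≈ 6432.5 + 4.5826*I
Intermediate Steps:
n = 55
N(I, u) = 15345/2 + 155*I/2 (N(I, u) = ((I + 99)*(55 + 100))/2 = ((99 + I)*155)/2 = (15345 + 155*I)/2 = 15345/2 + 155*I/2)
N(-16, -127) + O(h) = (15345/2 + (155/2)*(-16)) + √(-21 + 0) = (15345/2 - 1240) + √(-21) = 12865/2 + I*√21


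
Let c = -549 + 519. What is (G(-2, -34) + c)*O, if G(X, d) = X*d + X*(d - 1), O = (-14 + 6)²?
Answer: 6912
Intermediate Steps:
O = 64 (O = (-8)² = 64)
G(X, d) = X*d + X*(-1 + d)
c = -30
(G(-2, -34) + c)*O = (-2*(-1 + 2*(-34)) - 30)*64 = (-2*(-1 - 68) - 30)*64 = (-2*(-69) - 30)*64 = (138 - 30)*64 = 108*64 = 6912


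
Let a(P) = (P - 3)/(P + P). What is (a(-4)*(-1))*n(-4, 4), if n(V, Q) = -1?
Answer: 7/8 ≈ 0.87500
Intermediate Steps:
a(P) = (-3 + P)/(2*P) (a(P) = (-3 + P)/((2*P)) = (-3 + P)*(1/(2*P)) = (-3 + P)/(2*P))
(a(-4)*(-1))*n(-4, 4) = (((1/2)*(-3 - 4)/(-4))*(-1))*(-1) = (((1/2)*(-1/4)*(-7))*(-1))*(-1) = ((7/8)*(-1))*(-1) = -7/8*(-1) = 7/8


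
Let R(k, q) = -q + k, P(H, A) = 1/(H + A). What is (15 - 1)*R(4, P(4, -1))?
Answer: 154/3 ≈ 51.333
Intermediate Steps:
P(H, A) = 1/(A + H)
R(k, q) = k - q
(15 - 1)*R(4, P(4, -1)) = (15 - 1)*(4 - 1/(-1 + 4)) = 14*(4 - 1/3) = 14*(4 - 1*⅓) = 14*(4 - ⅓) = 14*(11/3) = 154/3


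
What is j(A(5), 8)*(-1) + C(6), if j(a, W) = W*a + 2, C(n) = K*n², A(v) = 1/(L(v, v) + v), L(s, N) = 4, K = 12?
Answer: 3862/9 ≈ 429.11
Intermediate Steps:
A(v) = 1/(4 + v)
C(n) = 12*n²
j(a, W) = 2 + W*a
j(A(5), 8)*(-1) + C(6) = (2 + 8/(4 + 5))*(-1) + 12*6² = (2 + 8/9)*(-1) + 12*36 = (2 + 8*(⅑))*(-1) + 432 = (2 + 8/9)*(-1) + 432 = (26/9)*(-1) + 432 = -26/9 + 432 = 3862/9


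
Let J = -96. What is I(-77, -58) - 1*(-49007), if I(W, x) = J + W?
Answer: 48834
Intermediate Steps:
I(W, x) = -96 + W
I(-77, -58) - 1*(-49007) = (-96 - 77) - 1*(-49007) = -173 + 49007 = 48834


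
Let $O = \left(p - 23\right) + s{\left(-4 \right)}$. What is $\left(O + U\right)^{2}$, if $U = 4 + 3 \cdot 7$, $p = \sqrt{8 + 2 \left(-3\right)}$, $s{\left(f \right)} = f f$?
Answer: $\left(18 + \sqrt{2}\right)^{2} \approx 376.91$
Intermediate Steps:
$s{\left(f \right)} = f^{2}$
$p = \sqrt{2}$ ($p = \sqrt{8 - 6} = \sqrt{2} \approx 1.4142$)
$U = 25$ ($U = 4 + 21 = 25$)
$O = -7 + \sqrt{2}$ ($O = \left(\sqrt{2} - 23\right) + \left(-4\right)^{2} = \left(-23 + \sqrt{2}\right) + 16 = -7 + \sqrt{2} \approx -5.5858$)
$\left(O + U\right)^{2} = \left(\left(-7 + \sqrt{2}\right) + 25\right)^{2} = \left(18 + \sqrt{2}\right)^{2}$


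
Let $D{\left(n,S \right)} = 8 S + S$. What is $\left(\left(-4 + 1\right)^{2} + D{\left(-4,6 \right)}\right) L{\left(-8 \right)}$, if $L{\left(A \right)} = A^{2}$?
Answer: $4032$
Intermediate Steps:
$D{\left(n,S \right)} = 9 S$
$\left(\left(-4 + 1\right)^{2} + D{\left(-4,6 \right)}\right) L{\left(-8 \right)} = \left(\left(-4 + 1\right)^{2} + 9 \cdot 6\right) \left(-8\right)^{2} = \left(\left(-3\right)^{2} + 54\right) 64 = \left(9 + 54\right) 64 = 63 \cdot 64 = 4032$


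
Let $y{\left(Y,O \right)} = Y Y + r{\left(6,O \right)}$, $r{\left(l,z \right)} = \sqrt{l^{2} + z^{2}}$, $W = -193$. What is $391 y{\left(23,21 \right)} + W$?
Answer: $206646 + 1173 \sqrt{53} \approx 2.1519 \cdot 10^{5}$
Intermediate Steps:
$y{\left(Y,O \right)} = Y^{2} + \sqrt{36 + O^{2}}$ ($y{\left(Y,O \right)} = Y Y + \sqrt{6^{2} + O^{2}} = Y^{2} + \sqrt{36 + O^{2}}$)
$391 y{\left(23,21 \right)} + W = 391 \left(23^{2} + \sqrt{36 + 21^{2}}\right) - 193 = 391 \left(529 + \sqrt{36 + 441}\right) - 193 = 391 \left(529 + \sqrt{477}\right) - 193 = 391 \left(529 + 3 \sqrt{53}\right) - 193 = \left(206839 + 1173 \sqrt{53}\right) - 193 = 206646 + 1173 \sqrt{53}$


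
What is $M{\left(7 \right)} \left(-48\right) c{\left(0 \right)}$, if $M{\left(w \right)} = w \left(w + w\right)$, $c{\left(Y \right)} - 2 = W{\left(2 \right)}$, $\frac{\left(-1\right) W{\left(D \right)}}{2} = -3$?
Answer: $-37632$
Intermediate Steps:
$W{\left(D \right)} = 6$ ($W{\left(D \right)} = \left(-2\right) \left(-3\right) = 6$)
$c{\left(Y \right)} = 8$ ($c{\left(Y \right)} = 2 + 6 = 8$)
$M{\left(w \right)} = 2 w^{2}$ ($M{\left(w \right)} = w 2 w = 2 w^{2}$)
$M{\left(7 \right)} \left(-48\right) c{\left(0 \right)} = 2 \cdot 7^{2} \left(-48\right) 8 = 2 \cdot 49 \left(-48\right) 8 = 98 \left(-48\right) 8 = \left(-4704\right) 8 = -37632$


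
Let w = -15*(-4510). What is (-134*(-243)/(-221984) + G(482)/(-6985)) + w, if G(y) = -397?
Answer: 52447562809039/775279120 ≈ 67650.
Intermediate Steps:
w = 67650
(-134*(-243)/(-221984) + G(482)/(-6985)) + w = (-134*(-243)/(-221984) - 397/(-6985)) + 67650 = (32562*(-1/221984) - 397*(-1/6985)) + 67650 = (-16281/110992 + 397/6985) + 67650 = -69658961/775279120 + 67650 = 52447562809039/775279120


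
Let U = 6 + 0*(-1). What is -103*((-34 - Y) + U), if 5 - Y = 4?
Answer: 2987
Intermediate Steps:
Y = 1 (Y = 5 - 1*4 = 5 - 4 = 1)
U = 6 (U = 6 + 0 = 6)
-103*((-34 - Y) + U) = -103*((-34 - 1*1) + 6) = -103*((-34 - 1) + 6) = -103*(-35 + 6) = -103*(-29) = 2987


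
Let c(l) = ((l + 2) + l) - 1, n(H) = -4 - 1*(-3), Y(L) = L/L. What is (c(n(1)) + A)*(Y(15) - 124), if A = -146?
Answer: 18081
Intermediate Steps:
Y(L) = 1
n(H) = -1 (n(H) = -4 + 3 = -1)
c(l) = 1 + 2*l (c(l) = ((2 + l) + l) - 1 = (2 + 2*l) - 1 = 1 + 2*l)
(c(n(1)) + A)*(Y(15) - 124) = ((1 + 2*(-1)) - 146)*(1 - 124) = ((1 - 2) - 146)*(-123) = (-1 - 146)*(-123) = -147*(-123) = 18081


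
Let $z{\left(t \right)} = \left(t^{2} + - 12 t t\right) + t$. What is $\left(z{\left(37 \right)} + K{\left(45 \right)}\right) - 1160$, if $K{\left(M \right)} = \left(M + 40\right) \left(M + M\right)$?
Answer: $-8532$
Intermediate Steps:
$K{\left(M \right)} = 2 M \left(40 + M\right)$ ($K{\left(M \right)} = \left(40 + M\right) 2 M = 2 M \left(40 + M\right)$)
$z{\left(t \right)} = t - 11 t^{2}$ ($z{\left(t \right)} = \left(t^{2} - 12 t^{2}\right) + t = - 11 t^{2} + t = t - 11 t^{2}$)
$\left(z{\left(37 \right)} + K{\left(45 \right)}\right) - 1160 = \left(37 \left(1 - 407\right) + 2 \cdot 45 \left(40 + 45\right)\right) - 1160 = \left(37 \left(1 - 407\right) + 2 \cdot 45 \cdot 85\right) - 1160 = \left(37 \left(-406\right) + 7650\right) - 1160 = \left(-15022 + 7650\right) - 1160 = -7372 - 1160 = -8532$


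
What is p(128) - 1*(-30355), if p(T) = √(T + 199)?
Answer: 30355 + √327 ≈ 30373.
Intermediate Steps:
p(T) = √(199 + T)
p(128) - 1*(-30355) = √(199 + 128) - 1*(-30355) = √327 + 30355 = 30355 + √327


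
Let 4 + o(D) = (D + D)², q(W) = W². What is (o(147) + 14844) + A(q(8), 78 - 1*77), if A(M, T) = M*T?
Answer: 101340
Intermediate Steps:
o(D) = -4 + 4*D² (o(D) = -4 + (D + D)² = -4 + (2*D)² = -4 + 4*D²)
(o(147) + 14844) + A(q(8), 78 - 1*77) = ((-4 + 4*147²) + 14844) + 8²*(78 - 1*77) = ((-4 + 4*21609) + 14844) + 64*(78 - 77) = ((-4 + 86436) + 14844) + 64*1 = (86432 + 14844) + 64 = 101276 + 64 = 101340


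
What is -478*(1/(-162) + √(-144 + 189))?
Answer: 239/81 - 1434*√5 ≈ -3203.6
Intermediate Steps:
-478*(1/(-162) + √(-144 + 189)) = -478*(-1/162 + √45) = -478*(-1/162 + 3*√5) = 239/81 - 1434*√5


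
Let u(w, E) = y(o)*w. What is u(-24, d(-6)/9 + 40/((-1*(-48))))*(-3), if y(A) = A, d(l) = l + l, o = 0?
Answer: 0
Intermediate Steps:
d(l) = 2*l
u(w, E) = 0 (u(w, E) = 0*w = 0)
u(-24, d(-6)/9 + 40/((-1*(-48))))*(-3) = 0*(-3) = 0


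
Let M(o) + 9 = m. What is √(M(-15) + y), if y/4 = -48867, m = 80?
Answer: I*√195397 ≈ 442.04*I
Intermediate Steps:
M(o) = 71 (M(o) = -9 + 80 = 71)
y = -195468 (y = 4*(-48867) = -195468)
√(M(-15) + y) = √(71 - 195468) = √(-195397) = I*√195397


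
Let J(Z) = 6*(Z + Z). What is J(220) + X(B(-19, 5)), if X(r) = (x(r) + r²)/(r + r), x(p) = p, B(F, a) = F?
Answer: 2631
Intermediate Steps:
X(r) = (r + r²)/(2*r) (X(r) = (r + r²)/(r + r) = (r + r²)/((2*r)) = (r + r²)*(1/(2*r)) = (r + r²)/(2*r))
J(Z) = 12*Z (J(Z) = 6*(2*Z) = 12*Z)
J(220) + X(B(-19, 5)) = 12*220 + (½ + (½)*(-19)) = 2640 + (½ - 19/2) = 2640 - 9 = 2631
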